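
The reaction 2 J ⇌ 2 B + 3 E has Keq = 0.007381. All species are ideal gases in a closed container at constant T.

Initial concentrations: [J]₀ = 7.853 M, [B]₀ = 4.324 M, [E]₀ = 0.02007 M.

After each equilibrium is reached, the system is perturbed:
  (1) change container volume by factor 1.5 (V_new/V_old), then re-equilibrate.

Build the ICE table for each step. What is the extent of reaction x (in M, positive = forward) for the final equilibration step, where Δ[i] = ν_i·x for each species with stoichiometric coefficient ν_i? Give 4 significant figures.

x = 0.02904 M

Q₀ = 2.4510e-06 vs Keq = 0.007381 ⇒ Q<K, forward
Step 1:
                   J          B          E
  init         7.853      4.324    0.02007
  Δ          -0.1721     0.1721     0.2582
  eq           7.681      4.496     0.2782
  solve Keq expr → x = 0.08606; check Q = 0.007381
Then change container volume by factor 1.5 (V_new/V_old).
Step 2:
                   J          B          E
  init         5.121      2.997     0.1855
  Δ         -0.05809    0.05809    0.08713
  eq           5.063      3.055     0.2726
  solve Keq expr → x = 0.02904; check Q = 0.007381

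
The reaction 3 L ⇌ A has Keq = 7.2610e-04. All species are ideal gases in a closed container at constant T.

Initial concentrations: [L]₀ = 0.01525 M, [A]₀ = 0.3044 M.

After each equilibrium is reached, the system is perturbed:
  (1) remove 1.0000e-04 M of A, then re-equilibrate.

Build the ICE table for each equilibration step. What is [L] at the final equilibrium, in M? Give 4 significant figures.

Q₀ = 8.5829e+04 vs Keq = 7.2610e-04 ⇒ Q>K, reverse
Step 1:
                   L          A
  Initial    0.01525     0.3044
  Change      0.9115    -0.3038
  Equil       0.9267 5.7788e-04
  solve Keq expr → x = -0.3038; check Q = 7.2610e-04
Then remove 1.0000e-04 M of A.
Step 2:
                   L          A
  Initial     0.9267 4.7788e-04
  Change  -2.9833e-04 9.9442e-05
  Equil       0.9264 5.7732e-04
  solve Keq expr → x = 9.9442e-05; check Q = 7.2610e-04

[L]_eq = 0.9264 M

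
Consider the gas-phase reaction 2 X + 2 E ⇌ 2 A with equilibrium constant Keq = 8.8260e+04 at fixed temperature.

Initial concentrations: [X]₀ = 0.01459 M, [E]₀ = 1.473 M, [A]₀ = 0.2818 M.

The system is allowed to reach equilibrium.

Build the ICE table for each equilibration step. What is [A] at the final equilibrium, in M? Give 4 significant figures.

[A]_eq = 0.2957 M

Q₀ = 171.9 vs Keq = 8.8260e+04 ⇒ Q<K, forward
Step 1:
                  X         E         A
  init      0.01459     1.473    0.2818
  Δ        -0.01391  -0.01391   0.01391
  eq      6.8218e-04     1.459    0.2957
  solve Keq expr → x = 0.006954; check Q = 8.8260e+04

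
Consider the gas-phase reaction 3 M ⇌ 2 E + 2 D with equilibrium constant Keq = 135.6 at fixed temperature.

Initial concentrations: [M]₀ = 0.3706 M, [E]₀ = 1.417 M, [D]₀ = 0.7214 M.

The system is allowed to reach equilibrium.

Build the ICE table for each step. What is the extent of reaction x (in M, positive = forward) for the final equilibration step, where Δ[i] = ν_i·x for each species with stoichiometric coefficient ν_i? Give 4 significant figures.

x = 0.04866 M

Q₀ = 20.53 vs Keq = 135.6 ⇒ Q<K, forward
Step 1:
                    M           E           D
  I            0.3706       1.417      0.7214
  C            -0.146     0.09731     0.09731
  E            0.2246       1.514      0.8187
  solve Keq expr → x = 0.04866; check Q = 135.6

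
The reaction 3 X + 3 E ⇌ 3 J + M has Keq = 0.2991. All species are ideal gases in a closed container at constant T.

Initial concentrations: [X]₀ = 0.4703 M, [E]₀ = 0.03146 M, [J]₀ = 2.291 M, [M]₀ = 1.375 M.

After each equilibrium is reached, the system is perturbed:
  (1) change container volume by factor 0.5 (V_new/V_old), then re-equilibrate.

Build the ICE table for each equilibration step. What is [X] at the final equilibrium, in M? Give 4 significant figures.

Q₀ = 5.1048e+06 vs Keq = 0.2991 ⇒ Q>K, reverse
Step 1:
                    X           E           J           M
  init         0.4703     0.03146       2.291       1.375
  Δ             1.102       1.102      -1.102     -0.3674
  eq            1.572       1.134       1.189       1.008
  solve Keq expr → x = -0.3674; check Q = 0.2991
Then change container volume by factor 0.5 (V_new/V_old).
Step 2:
                    X           E           J           M
  init          3.145       2.267       2.378       2.015
  Δ           -0.3656     -0.3656      0.3656      0.1219
  eq            2.779       1.901       2.744       2.137
  solve Keq expr → x = 0.1219; check Q = 0.2991

[X]_eq = 2.779 M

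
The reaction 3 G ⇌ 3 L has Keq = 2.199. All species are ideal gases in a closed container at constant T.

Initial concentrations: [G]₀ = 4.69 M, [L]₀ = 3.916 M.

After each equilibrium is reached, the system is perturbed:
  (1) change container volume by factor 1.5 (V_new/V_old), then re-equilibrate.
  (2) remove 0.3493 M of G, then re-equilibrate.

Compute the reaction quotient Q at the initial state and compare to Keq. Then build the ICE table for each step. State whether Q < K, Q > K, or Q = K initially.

Q₀ = 0.5821; Q < K (proceeds forward)

Q₀ = 0.5821 vs Keq = 2.199 ⇒ Q<K, forward
Step 1:
                   G          L
  I             4.69      3.916
  C          -0.9489     0.9489
  E            3.741      4.865
  solve Keq expr → x = 0.3163; check Q = 2.199
Then change container volume by factor 1.5 (V_new/V_old).
Step 2:
                   G          L
  I            2.494      3.243
  C                0          0
  E            2.494      3.243
  solve Keq expr → x = 0; check Q = 2.199
Then remove 0.3493 M of G.
Step 3:
                   G          L
  I            2.145      3.243
  C           0.1975    -0.1975
  E            2.342      3.046
  solve Keq expr → x = -0.06582; check Q = 2.199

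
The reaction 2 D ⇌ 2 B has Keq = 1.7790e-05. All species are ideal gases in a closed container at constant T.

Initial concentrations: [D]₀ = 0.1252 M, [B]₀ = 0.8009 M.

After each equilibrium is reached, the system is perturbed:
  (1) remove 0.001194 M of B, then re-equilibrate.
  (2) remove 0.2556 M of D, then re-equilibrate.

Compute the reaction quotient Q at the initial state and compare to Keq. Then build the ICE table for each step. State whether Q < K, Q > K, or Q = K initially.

Q₀ = 40.92 vs Keq = 1.7790e-05 ⇒ Q>K, reverse
Step 1:
                    D           B
  init         0.1252      0.8009
  Δ             0.797      -0.797
  eq           0.9222     0.00389
  solve Keq expr → x = -0.3985; check Q = 1.7790e-05
Then remove 0.001194 M of B.
Step 2:
                    D           B
  init         0.9222    0.002696
  Δ         -0.001189    0.001189
  eq            0.921    0.003885
  solve Keq expr → x = 5.9449e-04; check Q = 1.7790e-05
Then remove 0.2556 M of D.
Step 3:
                    D           B
  init         0.6654    0.003885
  Δ          0.001074   -0.001074
  eq           0.6665    0.002811
  solve Keq expr → x = -5.3677e-04; check Q = 1.7790e-05

Q₀ = 40.92; Q > K (proceeds reverse)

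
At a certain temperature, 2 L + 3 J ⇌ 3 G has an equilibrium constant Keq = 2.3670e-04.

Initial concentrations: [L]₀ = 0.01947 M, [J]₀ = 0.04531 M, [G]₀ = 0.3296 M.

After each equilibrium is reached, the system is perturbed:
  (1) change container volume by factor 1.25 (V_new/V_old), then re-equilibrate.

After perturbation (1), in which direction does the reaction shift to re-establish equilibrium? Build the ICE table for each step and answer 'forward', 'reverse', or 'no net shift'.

Direction: reverse

Q₀ = 1.0154e+06 vs Keq = 2.3670e-04 ⇒ Q>K, reverse
Step 1:
                   L          J          G
  init       0.01947    0.04531     0.3296
  Δ            0.214      0.321     -0.321
  eq          0.2335     0.3663   0.008592
  solve Keq expr → x = -0.107; check Q = 2.3670e-04
Then change container volume by factor 1.25 (V_new/V_old).
Step 2:
                   L          J          G
  init        0.1868     0.2931   0.006873
  Δ       6.1236e-04 9.1855e-04 -9.1855e-04
  eq          0.1874      0.294   0.005955
  solve Keq expr → x = -3.0618e-04; check Q = 2.3670e-04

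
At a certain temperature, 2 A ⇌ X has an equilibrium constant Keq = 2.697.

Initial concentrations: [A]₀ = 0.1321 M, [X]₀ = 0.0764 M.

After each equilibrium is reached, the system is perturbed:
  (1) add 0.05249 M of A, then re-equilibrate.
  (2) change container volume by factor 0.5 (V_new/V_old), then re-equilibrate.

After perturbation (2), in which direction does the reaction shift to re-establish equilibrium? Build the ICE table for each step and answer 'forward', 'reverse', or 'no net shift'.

Direction: forward

Q₀ = 4.378 vs Keq = 2.697 ⇒ Q>K, reverse
Step 1:
                  A         X
  I          0.1321    0.0764
  C         0.02302  -0.01151
  E          0.1551   0.06489
  solve Keq expr → x = -0.01151; check Q = 2.697
Then add 0.05249 M of A.
Step 2:
                  A         X
  I          0.2076   0.06489
  C        -0.03358   0.01679
  E           0.174   0.08168
  solve Keq expr → x = 0.01679; check Q = 2.697
Then change container volume by factor 0.5 (V_new/V_old).
Step 3:
                  A         X
  I          0.3481    0.1634
  C        -0.07511   0.03756
  E          0.2729    0.2009
  solve Keq expr → x = 0.03756; check Q = 2.697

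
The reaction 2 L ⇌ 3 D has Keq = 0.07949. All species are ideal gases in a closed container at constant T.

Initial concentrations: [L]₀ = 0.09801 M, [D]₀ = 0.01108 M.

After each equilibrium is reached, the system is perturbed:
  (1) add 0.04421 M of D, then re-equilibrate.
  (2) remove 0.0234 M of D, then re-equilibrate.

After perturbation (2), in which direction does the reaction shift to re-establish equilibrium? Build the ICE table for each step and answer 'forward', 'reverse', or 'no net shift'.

Direction: forward

Q₀ = 1.4160e-04 vs Keq = 0.07949 ⇒ Q<K, forward
Step 1:
                   L          D
  Initial    0.09801    0.01108
  Change    -0.03702    0.05554
  Equil      0.06099    0.06662
  solve Keq expr → x = 0.01851; check Q = 0.07949
Then add 0.04421 M of D.
Step 2:
                   L          D
  Initial    0.06099     0.1108
  Change     0.02016   -0.03024
  Equil      0.08114    0.08059
  solve Keq expr → x = -0.01008; check Q = 0.07949
Then remove 0.0234 M of D.
Step 3:
                   L          D
  Initial    0.08114    0.05719
  Change    -0.01075    0.01612
  Equil       0.0704    0.07331
  solve Keq expr → x = 0.005373; check Q = 0.07949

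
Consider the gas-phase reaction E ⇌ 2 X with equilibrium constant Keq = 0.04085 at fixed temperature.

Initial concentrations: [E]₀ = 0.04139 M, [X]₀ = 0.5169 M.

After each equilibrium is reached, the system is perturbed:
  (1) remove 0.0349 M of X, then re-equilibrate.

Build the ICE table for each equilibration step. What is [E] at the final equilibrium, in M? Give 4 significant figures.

[E]_eq = 0.2336 M

Q₀ = 6.455 vs Keq = 0.04085 ⇒ Q>K, reverse
Step 1:
                    E           X
  init        0.04139      0.5169
  Δ             0.208      -0.416
  eq           0.2494      0.1009
  solve Keq expr → x = -0.208; check Q = 0.04085
Then remove 0.0349 M of X.
Step 2:
                    E           X
  init         0.2494     0.06603
  Δ          -0.01582     0.03165
  eq           0.2336     0.09768
  solve Keq expr → x = 0.01582; check Q = 0.04085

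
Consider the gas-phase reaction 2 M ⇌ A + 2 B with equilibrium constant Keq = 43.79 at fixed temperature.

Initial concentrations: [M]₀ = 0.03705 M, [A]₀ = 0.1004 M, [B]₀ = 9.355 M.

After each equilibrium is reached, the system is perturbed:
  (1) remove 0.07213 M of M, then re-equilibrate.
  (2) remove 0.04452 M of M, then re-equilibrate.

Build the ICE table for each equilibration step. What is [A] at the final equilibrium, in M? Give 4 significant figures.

[A]_eq = 0.006175 M

Q₀ = 6401 vs Keq = 43.79 ⇒ Q>K, reverse
Step 1:
                   M          A          B
  Initial    0.03705     0.1004      9.355
  Change      0.1604    -0.0802    -0.1604
  Equil       0.1975     0.0202      9.195
  solve Keq expr → x = -0.0802; check Q = 43.79
Then remove 0.07213 M of M.
Step 2:
                   M          A          B
  Initial     0.1253     0.0202      9.195
  Change     0.01879  -0.009394   -0.01879
  Equil       0.1441     0.0108      9.176
  solve Keq expr → x = -0.009394; check Q = 43.79
Then remove 0.04452 M of M.
Step 3:
                   M          A          B
  Initial     0.0996     0.0108      9.176
  Change    0.009255  -0.004627  -0.009255
  Equil       0.1089   0.006175      9.167
  solve Keq expr → x = -0.004627; check Q = 43.79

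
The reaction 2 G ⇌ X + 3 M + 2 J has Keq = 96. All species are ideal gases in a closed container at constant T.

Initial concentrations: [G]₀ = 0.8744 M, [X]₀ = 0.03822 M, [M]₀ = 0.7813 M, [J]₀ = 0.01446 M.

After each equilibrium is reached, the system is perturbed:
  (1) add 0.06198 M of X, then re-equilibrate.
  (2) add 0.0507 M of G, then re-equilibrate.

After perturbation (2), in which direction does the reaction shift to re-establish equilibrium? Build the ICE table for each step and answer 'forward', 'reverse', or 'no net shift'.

Direction: forward

Q₀ = 4.9849e-06 vs Keq = 96 ⇒ Q<K, forward
Step 1:
                    G           X           M           J
  Initial      0.8744     0.03822      0.7813     0.01446
  Change      -0.7446      0.3723       1.117      0.7446
  Equil        0.1298      0.4105       1.898      0.7591
  solve Keq expr → x = 0.3723; check Q = 96
Then add 0.06198 M of X.
Step 2:
                    G           X           M           J
  Initial      0.1298      0.4725       1.898      0.7591
  Change     0.006661    -0.00333   -0.009991   -0.006661
  Equil        0.1365      0.4692       1.888      0.7524
  solve Keq expr → x = -0.00333; check Q = 96
Then add 0.0507 M of G.
Step 3:
                    G           X           M           J
  Initial      0.1872      0.4692       1.888      0.7524
  Change     -0.03542     0.01771     0.05313     0.03542
  Equil        0.1518      0.4869       1.941      0.7878
  solve Keq expr → x = 0.01771; check Q = 96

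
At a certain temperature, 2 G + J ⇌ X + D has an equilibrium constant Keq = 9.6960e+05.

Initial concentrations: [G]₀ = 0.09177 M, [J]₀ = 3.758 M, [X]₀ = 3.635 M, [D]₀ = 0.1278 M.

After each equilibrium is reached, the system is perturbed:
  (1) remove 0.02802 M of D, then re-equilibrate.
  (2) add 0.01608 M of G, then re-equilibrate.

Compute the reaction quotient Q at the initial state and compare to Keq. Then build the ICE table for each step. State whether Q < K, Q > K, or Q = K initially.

Q₀ = 14.68 vs Keq = 9.6960e+05 ⇒ Q<K, forward
Step 1:
                    G           J           X           D
  Initial     0.09177       3.758       3.635      0.1278
  Change     -0.09135    -0.04567     0.04567     0.04567
  Equil    4.2117e-04       3.712       3.681      0.1735
  solve Keq expr → x = 0.04567; check Q = 9.6960e+05
Then remove 0.02802 M of D.
Step 2:
                    G           J           X           D
  Initial  4.2117e-04       3.712       3.681      0.1455
  Change  -3.5486e-05 -1.7743e-05  1.7743e-05  1.7743e-05
  Equil    3.8569e-04       3.712       3.681      0.1455
  solve Keq expr → x = 1.7743e-05; check Q = 9.6960e+05
Then add 0.01608 M of G.
Step 3:
                    G           J           X           D
  Initial     0.01647       3.712       3.681      0.1455
  Change     -0.01607   -0.008034    0.008034    0.008034
  Equil    3.9706e-04       3.704       3.689      0.1535
  solve Keq expr → x = 0.008034; check Q = 9.6960e+05

Q₀ = 14.68; Q < K (proceeds forward)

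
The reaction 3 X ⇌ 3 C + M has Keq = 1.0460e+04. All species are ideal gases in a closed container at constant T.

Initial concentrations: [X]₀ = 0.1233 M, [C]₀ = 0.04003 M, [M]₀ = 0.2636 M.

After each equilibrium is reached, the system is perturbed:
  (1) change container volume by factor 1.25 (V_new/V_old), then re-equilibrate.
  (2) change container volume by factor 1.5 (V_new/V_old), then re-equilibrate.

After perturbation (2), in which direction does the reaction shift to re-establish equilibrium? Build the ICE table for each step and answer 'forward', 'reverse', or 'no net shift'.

Direction: forward

Q₀ = 0.00902 vs Keq = 1.0460e+04 ⇒ Q<K, forward
Step 1:
                   X          C          M
  I           0.1233    0.04003     0.2636
  C          -0.1184     0.1184    0.03948
  E         0.004867     0.1585     0.3031
  solve Keq expr → x = 0.03948; check Q = 1.0460e+04
Then change container volume by factor 1.25 (V_new/V_old).
Step 2:
                   X          C          M
  I         0.003894     0.1268     0.2425
  C       -2.7093e-04 2.7093e-04 9.0311e-05
  E         0.003623      0.127     0.2426
  solve Keq expr → x = 9.0311e-05; check Q = 1.0460e+04
Then change container volume by factor 1.5 (V_new/V_old).
Step 3:
                   X          C          M
  I         0.002415    0.08469     0.1617
  C       -2.9748e-04 2.9748e-04 9.9160e-05
  E         0.002118    0.08499     0.1618
  solve Keq expr → x = 9.9160e-05; check Q = 1.0460e+04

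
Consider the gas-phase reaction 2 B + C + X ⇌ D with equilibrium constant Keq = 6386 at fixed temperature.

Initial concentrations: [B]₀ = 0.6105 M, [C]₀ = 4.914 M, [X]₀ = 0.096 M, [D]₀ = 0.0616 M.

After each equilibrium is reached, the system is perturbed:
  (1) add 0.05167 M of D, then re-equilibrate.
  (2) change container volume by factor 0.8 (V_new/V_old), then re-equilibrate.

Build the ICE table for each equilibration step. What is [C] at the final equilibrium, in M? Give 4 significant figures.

Q₀ = 0.3504 vs Keq = 6386 ⇒ Q<K, forward
Step 1:
                    B           C           X           D
  Initial      0.6105       4.914       0.096      0.0616
  Change      -0.1919    -0.09597    -0.09597     0.09597
  Equil        0.4186       4.818  2.9232e-05      0.1576
  solve Keq expr → x = 0.09597; check Q = 6386
Then add 0.05167 M of D.
Step 2:
                    B           C           X           D
  Initial      0.4186       4.818  2.9232e-05      0.2092
  Change   1.9161e-05  9.5804e-06  9.5804e-06 -9.5804e-06
  Equil        0.4186       4.818  3.8813e-05      0.2092
  solve Keq expr → x = -9.5804e-06; check Q = 6386
Then change container volume by factor 0.8 (V_new/V_old).
Step 3:
                    B           C           X           D
  Initial      0.5232       6.023  4.8516e-05      0.2615
  Change  -4.7338e-05 -2.3669e-05 -2.3669e-05  2.3669e-05
  Equil        0.5232       6.023  2.4847e-05      0.2616
  solve Keq expr → x = 2.3669e-05; check Q = 6386

[C]_eq = 6.023 M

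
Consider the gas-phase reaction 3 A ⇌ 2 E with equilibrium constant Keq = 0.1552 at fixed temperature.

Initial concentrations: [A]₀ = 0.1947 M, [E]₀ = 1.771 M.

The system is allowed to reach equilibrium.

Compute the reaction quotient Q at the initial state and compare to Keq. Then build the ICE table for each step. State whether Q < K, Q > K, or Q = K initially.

Q₀ = 425 vs Keq = 0.1552 ⇒ Q>K, reverse
Step 1:
                  A         E
  I          0.1947     1.771
  C           1.431   -0.9542
  E           1.626    0.8168
  solve Keq expr → x = -0.4771; check Q = 0.1552

Q₀ = 425; Q > K (proceeds reverse)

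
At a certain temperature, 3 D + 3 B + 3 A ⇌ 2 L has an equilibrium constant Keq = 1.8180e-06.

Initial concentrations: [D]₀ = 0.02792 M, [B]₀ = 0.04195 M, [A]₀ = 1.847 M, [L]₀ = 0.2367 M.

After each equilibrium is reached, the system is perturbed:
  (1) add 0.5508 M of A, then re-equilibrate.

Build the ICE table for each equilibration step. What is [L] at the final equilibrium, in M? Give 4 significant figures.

Q₀ = 5.5342e+06 vs Keq = 1.8180e-06 ⇒ Q>K, reverse
Step 1:
                   D          B          A          L
  Initial    0.02792    0.04195      1.847     0.2367
  Change      0.3547     0.3547     0.3547    -0.2364
  Equil       0.3826     0.3966      2.202 2.6035e-04
  solve Keq expr → x = -0.1182; check Q = 1.8180e-06
Then add 0.5508 M of A.
Step 2:
                   D          B          A          L
  Initial     0.3826     0.3966      2.752 2.6035e-04
  Change  -1.5467e-04 -1.5467e-04 -1.5467e-04 1.0311e-04
  Equil       0.3824     0.3965      2.752 3.6346e-04
  solve Keq expr → x = 5.1555e-05; check Q = 1.8180e-06

[L]_eq = 3.6346e-04 M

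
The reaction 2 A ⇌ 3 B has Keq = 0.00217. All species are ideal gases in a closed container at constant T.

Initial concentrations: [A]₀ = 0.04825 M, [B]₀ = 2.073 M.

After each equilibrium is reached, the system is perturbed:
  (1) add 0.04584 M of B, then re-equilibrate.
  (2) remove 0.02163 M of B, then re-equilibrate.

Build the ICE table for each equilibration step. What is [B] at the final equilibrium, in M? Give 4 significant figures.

[B]_eq = 0.1575 M

Q₀ = 3827 vs Keq = 0.00217 ⇒ Q>K, reverse
Step 1:
                    A           B
  I           0.04825       2.073
  C             1.278      -1.917
  E             1.326      0.1563
  solve Keq expr → x = -0.6389; check Q = 0.00217
Then add 0.04584 M of B.
Step 2:
                    A           B
  I             1.326      0.2021
  C           0.02904    -0.04357
  E             1.355      0.1585
  solve Keq expr → x = -0.01452; check Q = 0.00217
Then remove 0.02163 M of B.
Step 3:
                    A           B
  I             1.355      0.1369
  C          -0.01371     0.02056
  E             1.341      0.1575
  solve Keq expr → x = 0.006853; check Q = 0.00217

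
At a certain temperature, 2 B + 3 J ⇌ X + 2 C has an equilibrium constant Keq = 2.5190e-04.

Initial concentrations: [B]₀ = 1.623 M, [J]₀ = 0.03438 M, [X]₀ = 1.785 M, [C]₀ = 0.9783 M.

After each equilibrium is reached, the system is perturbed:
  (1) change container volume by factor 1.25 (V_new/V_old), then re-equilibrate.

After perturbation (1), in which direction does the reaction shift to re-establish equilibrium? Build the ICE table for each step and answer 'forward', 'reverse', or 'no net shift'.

Direction: reverse

Q₀ = 1.5960e+04 vs Keq = 2.5190e-04 ⇒ Q>K, reverse
Step 1:
                   B          J          X          C
  init         1.623    0.03438      1.785     0.9783
  Δ           0.9194      1.379    -0.4597    -0.9194
  eq           2.542      1.413      1.325     0.0589
  solve Keq expr → x = -0.4597; check Q = 2.5190e-04
Then change container volume by factor 1.25 (V_new/V_old).
Step 2:
                   B          J          X          C
  init         2.034      1.131       1.06    0.04712
  Δ         0.008543    0.01281  -0.004271  -0.008543
  eq           2.042      1.144      1.056    0.03858
  solve Keq expr → x = -0.004271; check Q = 2.5190e-04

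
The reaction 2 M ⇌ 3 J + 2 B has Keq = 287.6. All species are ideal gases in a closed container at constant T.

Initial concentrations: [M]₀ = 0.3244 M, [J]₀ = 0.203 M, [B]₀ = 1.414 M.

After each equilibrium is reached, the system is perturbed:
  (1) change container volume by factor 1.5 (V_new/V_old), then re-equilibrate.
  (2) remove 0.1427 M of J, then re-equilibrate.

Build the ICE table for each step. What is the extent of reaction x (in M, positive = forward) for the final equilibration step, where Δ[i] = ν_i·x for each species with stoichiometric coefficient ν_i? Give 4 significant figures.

x = 0.003946 M

Q₀ = 0.1589 vs Keq = 287.6 ⇒ Q<K, forward
Step 1:
                  M         J         B
  I          0.3244     0.203     1.414
  C         -0.2761    0.4141    0.2761
  E         0.04831    0.6171      1.69
  solve Keq expr → x = 0.138; check Q = 287.6
Then change container volume by factor 1.5 (V_new/V_old).
Step 2:
                  M         J         B
  I         0.03221    0.4114     1.127
  C        -0.01318   0.01977   0.01318
  E         0.01903    0.4312      1.14
  solve Keq expr → x = 0.006589; check Q = 287.6
Then remove 0.1427 M of J.
Step 3:
                  M         J         B
  I         0.01903    0.2885      1.14
  C       -0.007892   0.01184  0.007892
  E         0.01114    0.3003     1.148
  solve Keq expr → x = 0.003946; check Q = 287.6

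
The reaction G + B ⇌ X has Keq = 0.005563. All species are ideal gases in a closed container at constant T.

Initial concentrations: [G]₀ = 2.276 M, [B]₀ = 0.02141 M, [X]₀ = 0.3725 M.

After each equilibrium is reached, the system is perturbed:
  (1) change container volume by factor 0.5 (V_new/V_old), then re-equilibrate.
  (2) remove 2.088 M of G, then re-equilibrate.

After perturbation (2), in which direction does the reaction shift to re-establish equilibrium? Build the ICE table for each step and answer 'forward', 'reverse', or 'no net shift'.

Direction: reverse

Q₀ = 7.644 vs Keq = 0.005563 ⇒ Q>K, reverse
Step 1:
                  G         B         X
  Initial     2.276   0.02141    0.3725
  Change     0.3668    0.3668   -0.3668
  Equil       2.643    0.3882  0.005707
  solve Keq expr → x = -0.3668; check Q = 0.005563
Then change container volume by factor 0.5 (V_new/V_old).
Step 2:
                  G         B         X
  Initial     5.286    0.7764   0.01141
  Change   -0.01104  -0.01104   0.01104
  Equil       5.275    0.7654   0.02246
  solve Keq expr → x = 0.01104; check Q = 0.005563
Then remove 2.088 M of G.
Step 3:
                  G         B         X
  Initial     3.187    0.7654   0.02246
  Change   0.008698  0.008698 -0.008698
  Equil       3.195    0.7741   0.01376
  solve Keq expr → x = -0.008698; check Q = 0.005563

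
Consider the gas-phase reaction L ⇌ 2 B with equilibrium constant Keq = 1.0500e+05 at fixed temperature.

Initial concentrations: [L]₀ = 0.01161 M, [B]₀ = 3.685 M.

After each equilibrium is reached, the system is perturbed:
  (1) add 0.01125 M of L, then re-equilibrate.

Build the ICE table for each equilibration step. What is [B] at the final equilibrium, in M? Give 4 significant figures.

Q₀ = 1170 vs Keq = 1.0500e+05 ⇒ Q<K, forward
Step 1:
                    L           B
  init        0.01161       3.685
  Δ          -0.01148     0.02296
  eq       1.3094e-04       3.708
  solve Keq expr → x = 0.01148; check Q = 1.0500e+05
Then add 0.01125 M of L.
Step 2:
                    L           B
  init        0.01138       3.708
  Δ          -0.01125      0.0225
  eq       1.3254e-04        3.73
  solve Keq expr → x = 0.01125; check Q = 1.0500e+05

[B]_eq = 3.73 M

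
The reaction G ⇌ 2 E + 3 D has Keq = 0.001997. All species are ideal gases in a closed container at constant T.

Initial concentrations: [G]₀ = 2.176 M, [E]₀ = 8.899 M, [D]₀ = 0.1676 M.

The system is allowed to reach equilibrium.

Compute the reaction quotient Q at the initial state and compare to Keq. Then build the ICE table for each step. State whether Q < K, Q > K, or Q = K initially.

Q₀ = 0.1713 vs Keq = 0.001997 ⇒ Q>K, reverse
Step 1:
                    G           E           D
  I             2.176       8.899      0.1676
  C           0.04303    -0.08607     -0.1291
  E             2.219       8.813      0.0385
  solve Keq expr → x = -0.04303; check Q = 0.001997

Q₀ = 0.1713; Q > K (proceeds reverse)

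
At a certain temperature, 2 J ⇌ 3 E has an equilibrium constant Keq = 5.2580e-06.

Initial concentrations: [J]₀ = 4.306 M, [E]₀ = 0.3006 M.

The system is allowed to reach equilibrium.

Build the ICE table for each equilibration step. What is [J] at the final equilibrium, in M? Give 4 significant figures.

Q₀ = 0.001465 vs Keq = 5.2580e-06 ⇒ Q>K, reverse
Step 1:
                    J           E
  I             4.306      0.3006
  C            0.1689     -0.2534
  E             4.475     0.04722
  solve Keq expr → x = -0.08446; check Q = 5.2580e-06

[J]_eq = 4.475 M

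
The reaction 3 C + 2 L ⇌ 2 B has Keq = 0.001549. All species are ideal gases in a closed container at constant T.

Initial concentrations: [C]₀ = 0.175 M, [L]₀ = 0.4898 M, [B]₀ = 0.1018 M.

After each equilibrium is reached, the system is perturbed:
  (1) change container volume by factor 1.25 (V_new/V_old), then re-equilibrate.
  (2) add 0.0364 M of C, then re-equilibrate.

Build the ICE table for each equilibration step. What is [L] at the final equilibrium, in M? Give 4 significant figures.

[L]_eq = 0.4703 M

Q₀ = 8.06 vs Keq = 0.001549 ⇒ Q>K, reverse
Step 1:
                  C         L         B
  I           0.175    0.4898    0.1018
  C          0.1464   0.09759  -0.09759
  E          0.3214    0.5874  0.004212
  solve Keq expr → x = -0.04879; check Q = 0.001549
Then change container volume by factor 1.25 (V_new/V_old).
Step 2:
                  C         L         B
  I          0.2571    0.4699   0.00337
  C        0.001401 9.3394e-04 -9.3394e-04
  E          0.2585    0.4708  0.002436
  solve Keq expr → x = -4.6697e-04; check Q = 0.001549
Then add 0.0364 M of C.
Step 3:
                  C         L         B
  I          0.2949    0.4708  0.002436
  C       -7.7579e-04 -5.1719e-04 5.1719e-04
  E          0.2941    0.4703  0.002953
  solve Keq expr → x = 2.5860e-04; check Q = 0.001549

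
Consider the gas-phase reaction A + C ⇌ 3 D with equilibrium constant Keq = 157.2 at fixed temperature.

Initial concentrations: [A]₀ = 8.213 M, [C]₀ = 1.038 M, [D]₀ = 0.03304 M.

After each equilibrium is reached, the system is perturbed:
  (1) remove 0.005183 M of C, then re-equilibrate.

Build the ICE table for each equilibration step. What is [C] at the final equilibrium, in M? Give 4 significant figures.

Q₀ = 4.2308e-06 vs Keq = 157.2 ⇒ Q<K, forward
Step 1:
                  A         C         D
  I           8.213     1.038   0.03304
  C          -1.012    -1.012     3.037
  E           7.201   0.02557      3.07
  solve Keq expr → x = 1.012; check Q = 157.2
Then remove 0.005183 M of C.
Step 2:
                  A         C         D
  I           7.201   0.02039      3.07
  C        0.004808  0.004808  -0.01442
  E           7.205   0.02519     3.056
  solve Keq expr → x = -0.004808; check Q = 157.2

[C]_eq = 0.02519 M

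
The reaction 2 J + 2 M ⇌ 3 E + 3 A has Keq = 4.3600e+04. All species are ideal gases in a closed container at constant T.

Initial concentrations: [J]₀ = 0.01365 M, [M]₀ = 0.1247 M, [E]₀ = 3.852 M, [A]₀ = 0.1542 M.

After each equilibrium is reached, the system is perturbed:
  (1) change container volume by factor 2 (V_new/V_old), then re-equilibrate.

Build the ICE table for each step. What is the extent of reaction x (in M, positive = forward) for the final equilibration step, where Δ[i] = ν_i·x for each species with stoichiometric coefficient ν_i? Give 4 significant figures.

Q₀ = 7.2329e+04 vs Keq = 4.3600e+04 ⇒ Q>K, reverse
Step 1:
                    J           M           E           A
  I           0.01365      0.1247       3.852      0.1542
  C          0.002815    0.002815   -0.004222   -0.004222
  E           0.01646      0.1275       3.848        0.15
  solve Keq expr → x = -0.001407; check Q = 4.3600e+04
Then change container volume by factor 2 (V_new/V_old).
Step 2:
                    J           M           E           A
  I          0.008232     0.06376       1.924     0.07499
  C         -0.003412   -0.003412    0.005117    0.005117
  E          0.004821     0.06035       1.929     0.08011
  solve Keq expr → x = 0.001706; check Q = 4.3600e+04

x = 0.001706 M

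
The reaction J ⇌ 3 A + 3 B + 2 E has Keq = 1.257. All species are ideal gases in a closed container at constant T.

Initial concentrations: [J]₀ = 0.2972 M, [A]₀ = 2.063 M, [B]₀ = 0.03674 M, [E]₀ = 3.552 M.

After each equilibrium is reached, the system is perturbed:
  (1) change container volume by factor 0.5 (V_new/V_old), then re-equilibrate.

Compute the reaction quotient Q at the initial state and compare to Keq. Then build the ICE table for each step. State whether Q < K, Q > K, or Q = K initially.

Q₀ = 0.01848; Q < K (proceeds forward)

Q₀ = 0.01848 vs Keq = 1.257 ⇒ Q<K, forward
Step 1:
                  J         A         B         E
  init       0.2972     2.063   0.03674     3.552
  Δ        -0.03305   0.09915   0.09915    0.0661
  eq         0.2641     2.162    0.1359     3.618
  solve Keq expr → x = 0.03305; check Q = 1.257
Then change container volume by factor 0.5 (V_new/V_old).
Step 2:
                  J         A         B         E
  init       0.5283     4.324    0.2718     7.236
  Δ         0.07062   -0.2119   -0.2119   -0.1412
  eq         0.5989     4.112   0.05991     7.095
  solve Keq expr → x = -0.07062; check Q = 1.257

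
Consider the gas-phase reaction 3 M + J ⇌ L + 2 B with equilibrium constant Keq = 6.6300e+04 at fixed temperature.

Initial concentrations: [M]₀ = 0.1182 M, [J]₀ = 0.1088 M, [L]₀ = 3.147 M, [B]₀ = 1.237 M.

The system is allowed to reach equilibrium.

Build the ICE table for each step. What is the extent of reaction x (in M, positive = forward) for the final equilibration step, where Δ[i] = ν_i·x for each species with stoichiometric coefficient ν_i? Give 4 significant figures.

Q₀ = 2.6801e+04 vs Keq = 6.6300e+04 ⇒ Q<K, forward
Step 1:
                   M          J          L          B
  init        0.1182     0.1088      3.147      1.237
  Δ         -0.02726  -0.009086   0.009086    0.01817
  eq         0.09094    0.09971      3.156      1.255
  solve Keq expr → x = 0.009086; check Q = 6.6300e+04

x = 0.009086 M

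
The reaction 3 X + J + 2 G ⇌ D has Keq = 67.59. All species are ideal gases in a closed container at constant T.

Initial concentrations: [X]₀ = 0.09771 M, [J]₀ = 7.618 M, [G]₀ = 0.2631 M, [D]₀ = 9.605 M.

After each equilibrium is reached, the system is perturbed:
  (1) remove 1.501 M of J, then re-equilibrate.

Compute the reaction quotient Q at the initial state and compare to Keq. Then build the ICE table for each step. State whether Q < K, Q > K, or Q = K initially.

Q₀ = 1.9525e+04 vs Keq = 67.59 ⇒ Q>K, reverse
Step 1:
                    X           J           G           D
  I           0.09771       7.618      0.2631       9.605
  C            0.3295      0.1098      0.2197     -0.1098
  E            0.4272       7.728      0.4828       9.495
  solve Keq expr → x = -0.1098; check Q = 67.59
Then remove 1.501 M of J.
Step 2:
                    X           J           G           D
  I            0.4272       6.227      0.4828       9.495
  C           0.02237    0.007458     0.01492   -0.007458
  E            0.4496       6.234      0.4977       9.488
  solve Keq expr → x = -0.007458; check Q = 67.59

Q₀ = 1.9525e+04; Q > K (proceeds reverse)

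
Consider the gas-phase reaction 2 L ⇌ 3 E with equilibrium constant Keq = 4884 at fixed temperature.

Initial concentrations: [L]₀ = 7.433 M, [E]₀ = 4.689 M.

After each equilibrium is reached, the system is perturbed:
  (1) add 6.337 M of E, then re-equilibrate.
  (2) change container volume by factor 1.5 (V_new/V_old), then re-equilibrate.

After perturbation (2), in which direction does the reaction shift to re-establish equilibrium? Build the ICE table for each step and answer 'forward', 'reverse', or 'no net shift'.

Q₀ = 1.866 vs Keq = 4884 ⇒ Q<K, forward
Step 1:
                    L           E
  I             7.433       4.689
  C            -6.632       9.948
  E            0.8013       14.64
  solve Keq expr → x = 3.316; check Q = 4884
Then add 6.337 M of E.
Step 2:
                    L           E
  I            0.8013       20.97
  C            0.5001     -0.7501
  E             1.301       20.22
  solve Keq expr → x = -0.25; check Q = 4884
Then change container volume by factor 1.5 (V_new/V_old).
Step 3:
                    L           E
  I            0.8676       13.48
  C           -0.1423      0.2135
  E            0.7253        13.7
  solve Keq expr → x = 0.07116; check Q = 4884

Direction: forward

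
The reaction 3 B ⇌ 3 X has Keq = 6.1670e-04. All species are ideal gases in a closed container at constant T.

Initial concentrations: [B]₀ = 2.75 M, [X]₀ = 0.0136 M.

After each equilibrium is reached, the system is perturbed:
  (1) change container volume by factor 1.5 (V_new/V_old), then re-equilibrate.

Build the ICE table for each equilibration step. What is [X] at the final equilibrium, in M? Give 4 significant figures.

Q₀ = 1.2095e-07 vs Keq = 6.1670e-04 ⇒ Q<K, forward
Step 1:
                  B         X
  Initial      2.75    0.0136
  Change    -0.2032    0.2032
  Equil       2.547    0.2168
  solve Keq expr → x = 0.06773; check Q = 6.1670e-04
Then change container volume by factor 1.5 (V_new/V_old).
Step 2:
                  B         X
  Initial     1.698    0.1445
  Change          0         0
  Equil       1.698    0.1445
  solve Keq expr → x = 0; check Q = 6.1670e-04

[X]_eq = 0.1445 M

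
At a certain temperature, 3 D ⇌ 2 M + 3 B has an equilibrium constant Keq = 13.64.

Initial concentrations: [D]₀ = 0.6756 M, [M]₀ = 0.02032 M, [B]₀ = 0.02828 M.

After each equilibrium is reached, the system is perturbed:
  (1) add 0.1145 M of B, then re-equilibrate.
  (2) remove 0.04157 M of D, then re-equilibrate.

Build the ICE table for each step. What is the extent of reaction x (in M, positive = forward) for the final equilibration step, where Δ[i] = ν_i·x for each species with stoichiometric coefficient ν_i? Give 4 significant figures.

x = -0.01001 M

Q₀ = 3.0284e-08 vs Keq = 13.64 ⇒ Q<K, forward
Step 1:
                  D         M         B
  init       0.6756   0.02032   0.02828
  Δ         -0.5479    0.3652    0.5479
  eq         0.1277    0.3856    0.5761
  solve Keq expr → x = 0.1826; check Q = 13.64
Then add 0.1145 M of B.
Step 2:
                  D         M         B
  init       0.1277    0.3856    0.6906
  Δ          0.0182  -0.01214   -0.0182
  eq         0.1459    0.3734    0.6724
  solve Keq expr → x = -0.006068; check Q = 13.64
Then remove 0.04157 M of D.
Step 3:
                  D         M         B
  init       0.1044    0.3734    0.6724
  Δ         0.03003  -0.02002  -0.03003
  eq         0.1344    0.3534    0.6424
  solve Keq expr → x = -0.01001; check Q = 13.64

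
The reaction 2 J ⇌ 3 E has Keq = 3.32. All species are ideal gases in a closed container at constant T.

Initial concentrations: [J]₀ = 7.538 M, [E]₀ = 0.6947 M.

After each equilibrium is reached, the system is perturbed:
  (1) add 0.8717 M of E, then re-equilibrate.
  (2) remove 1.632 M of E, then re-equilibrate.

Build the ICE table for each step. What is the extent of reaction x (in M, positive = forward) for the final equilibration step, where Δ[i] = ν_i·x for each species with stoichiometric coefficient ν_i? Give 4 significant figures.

Q₀ = 0.0059 vs Keq = 3.32 ⇒ Q<K, forward
Step 1:
                   J          E
  Initial      7.538     0.6947
  Change      -2.471      3.706
  Equil        5.067      4.401
  solve Keq expr → x = 1.235; check Q = 3.32
Then add 0.8717 M of E.
Step 2:
                   J          E
  Initial      5.067      5.273
  Change      0.4208    -0.6313
  Equil        5.488      4.641
  solve Keq expr → x = -0.2104; check Q = 3.32
Then remove 1.632 M of E.
Step 3:
                   J          E
  Initial      5.488      3.009
  Change     -0.7853      1.178
  Equil        4.703      4.187
  solve Keq expr → x = 0.3926; check Q = 3.32

x = 0.3926 M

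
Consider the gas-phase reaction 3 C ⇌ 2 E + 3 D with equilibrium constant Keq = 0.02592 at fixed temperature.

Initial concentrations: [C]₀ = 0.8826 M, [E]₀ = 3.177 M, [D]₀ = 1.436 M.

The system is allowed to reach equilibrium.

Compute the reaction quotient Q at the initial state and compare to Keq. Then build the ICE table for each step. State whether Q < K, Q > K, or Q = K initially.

Q₀ = 43.47 vs Keq = 0.02592 ⇒ Q>K, reverse
Step 1:
                   C          E          D
  init        0.8826      3.177      1.436
  Δ             1.11    -0.7402      -1.11
  eq           1.993      2.437     0.3257
  solve Keq expr → x = -0.3701; check Q = 0.02592

Q₀ = 43.47; Q > K (proceeds reverse)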